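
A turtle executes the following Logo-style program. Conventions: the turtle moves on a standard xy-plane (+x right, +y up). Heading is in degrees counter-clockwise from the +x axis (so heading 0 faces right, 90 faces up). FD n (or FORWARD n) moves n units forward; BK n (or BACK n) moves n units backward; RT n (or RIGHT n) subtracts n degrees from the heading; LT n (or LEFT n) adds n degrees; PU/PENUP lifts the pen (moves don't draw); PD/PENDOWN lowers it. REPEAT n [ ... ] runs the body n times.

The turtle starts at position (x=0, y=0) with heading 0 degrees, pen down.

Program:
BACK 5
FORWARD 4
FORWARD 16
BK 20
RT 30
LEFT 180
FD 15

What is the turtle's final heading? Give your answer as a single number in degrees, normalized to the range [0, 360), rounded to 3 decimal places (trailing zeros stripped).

Executing turtle program step by step:
Start: pos=(0,0), heading=0, pen down
BK 5: (0,0) -> (-5,0) [heading=0, draw]
FD 4: (-5,0) -> (-1,0) [heading=0, draw]
FD 16: (-1,0) -> (15,0) [heading=0, draw]
BK 20: (15,0) -> (-5,0) [heading=0, draw]
RT 30: heading 0 -> 330
LT 180: heading 330 -> 150
FD 15: (-5,0) -> (-17.99,7.5) [heading=150, draw]
Final: pos=(-17.99,7.5), heading=150, 5 segment(s) drawn

Answer: 150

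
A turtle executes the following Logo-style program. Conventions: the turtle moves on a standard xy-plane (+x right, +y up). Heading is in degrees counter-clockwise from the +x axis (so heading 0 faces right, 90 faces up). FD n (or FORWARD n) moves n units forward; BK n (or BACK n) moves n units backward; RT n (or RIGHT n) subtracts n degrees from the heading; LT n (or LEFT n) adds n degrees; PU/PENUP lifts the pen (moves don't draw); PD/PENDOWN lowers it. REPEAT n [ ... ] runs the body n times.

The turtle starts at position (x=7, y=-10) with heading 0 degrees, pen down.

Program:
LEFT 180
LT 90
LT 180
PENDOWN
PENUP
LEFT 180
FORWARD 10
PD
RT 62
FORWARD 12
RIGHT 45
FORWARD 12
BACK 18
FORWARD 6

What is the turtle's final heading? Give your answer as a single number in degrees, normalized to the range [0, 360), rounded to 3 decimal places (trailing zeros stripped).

Executing turtle program step by step:
Start: pos=(7,-10), heading=0, pen down
LT 180: heading 0 -> 180
LT 90: heading 180 -> 270
LT 180: heading 270 -> 90
PD: pen down
PU: pen up
LT 180: heading 90 -> 270
FD 10: (7,-10) -> (7,-20) [heading=270, move]
PD: pen down
RT 62: heading 270 -> 208
FD 12: (7,-20) -> (-3.595,-25.634) [heading=208, draw]
RT 45: heading 208 -> 163
FD 12: (-3.595,-25.634) -> (-15.071,-22.125) [heading=163, draw]
BK 18: (-15.071,-22.125) -> (2.142,-27.388) [heading=163, draw]
FD 6: (2.142,-27.388) -> (-3.595,-25.634) [heading=163, draw]
Final: pos=(-3.595,-25.634), heading=163, 4 segment(s) drawn

Answer: 163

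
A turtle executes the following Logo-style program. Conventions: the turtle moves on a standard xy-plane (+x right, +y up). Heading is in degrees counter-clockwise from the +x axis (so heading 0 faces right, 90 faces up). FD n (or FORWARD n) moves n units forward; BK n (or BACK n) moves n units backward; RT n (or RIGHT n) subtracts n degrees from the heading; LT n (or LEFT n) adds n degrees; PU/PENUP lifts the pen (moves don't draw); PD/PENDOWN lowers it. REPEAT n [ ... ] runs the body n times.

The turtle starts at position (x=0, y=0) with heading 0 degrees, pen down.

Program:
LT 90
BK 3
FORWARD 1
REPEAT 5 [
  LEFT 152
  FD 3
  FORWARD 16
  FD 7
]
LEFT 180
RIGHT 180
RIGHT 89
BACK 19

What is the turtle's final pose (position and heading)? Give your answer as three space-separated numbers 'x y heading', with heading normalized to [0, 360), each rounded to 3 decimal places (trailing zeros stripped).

Executing turtle program step by step:
Start: pos=(0,0), heading=0, pen down
LT 90: heading 0 -> 90
BK 3: (0,0) -> (0,-3) [heading=90, draw]
FD 1: (0,-3) -> (0,-2) [heading=90, draw]
REPEAT 5 [
  -- iteration 1/5 --
  LT 152: heading 90 -> 242
  FD 3: (0,-2) -> (-1.408,-4.649) [heading=242, draw]
  FD 16: (-1.408,-4.649) -> (-8.92,-18.776) [heading=242, draw]
  FD 7: (-8.92,-18.776) -> (-12.206,-24.957) [heading=242, draw]
  -- iteration 2/5 --
  LT 152: heading 242 -> 34
  FD 3: (-12.206,-24.957) -> (-9.719,-23.279) [heading=34, draw]
  FD 16: (-9.719,-23.279) -> (3.545,-14.332) [heading=34, draw]
  FD 7: (3.545,-14.332) -> (9.349,-10.418) [heading=34, draw]
  -- iteration 3/5 --
  LT 152: heading 34 -> 186
  FD 3: (9.349,-10.418) -> (6.365,-10.731) [heading=186, draw]
  FD 16: (6.365,-10.731) -> (-9.547,-12.404) [heading=186, draw]
  FD 7: (-9.547,-12.404) -> (-16.509,-13.135) [heading=186, draw]
  -- iteration 4/5 --
  LT 152: heading 186 -> 338
  FD 3: (-16.509,-13.135) -> (-13.727,-14.259) [heading=338, draw]
  FD 16: (-13.727,-14.259) -> (1.108,-20.253) [heading=338, draw]
  FD 7: (1.108,-20.253) -> (7.598,-22.875) [heading=338, draw]
  -- iteration 5/5 --
  LT 152: heading 338 -> 130
  FD 3: (7.598,-22.875) -> (5.67,-20.577) [heading=130, draw]
  FD 16: (5.67,-20.577) -> (-4.615,-8.32) [heading=130, draw]
  FD 7: (-4.615,-8.32) -> (-9.115,-2.958) [heading=130, draw]
]
LT 180: heading 130 -> 310
RT 180: heading 310 -> 130
RT 89: heading 130 -> 41
BK 19: (-9.115,-2.958) -> (-23.454,-15.423) [heading=41, draw]
Final: pos=(-23.454,-15.423), heading=41, 18 segment(s) drawn

Answer: -23.454 -15.423 41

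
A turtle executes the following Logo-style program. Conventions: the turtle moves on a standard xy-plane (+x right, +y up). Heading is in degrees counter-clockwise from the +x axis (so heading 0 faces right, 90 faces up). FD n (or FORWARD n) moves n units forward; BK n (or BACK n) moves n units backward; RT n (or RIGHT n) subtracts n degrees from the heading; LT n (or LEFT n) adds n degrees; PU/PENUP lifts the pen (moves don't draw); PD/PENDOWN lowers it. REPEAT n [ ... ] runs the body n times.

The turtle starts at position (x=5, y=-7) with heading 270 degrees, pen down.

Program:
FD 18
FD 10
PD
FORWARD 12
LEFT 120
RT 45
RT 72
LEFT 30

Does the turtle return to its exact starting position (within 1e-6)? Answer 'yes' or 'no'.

Answer: no

Derivation:
Executing turtle program step by step:
Start: pos=(5,-7), heading=270, pen down
FD 18: (5,-7) -> (5,-25) [heading=270, draw]
FD 10: (5,-25) -> (5,-35) [heading=270, draw]
PD: pen down
FD 12: (5,-35) -> (5,-47) [heading=270, draw]
LT 120: heading 270 -> 30
RT 45: heading 30 -> 345
RT 72: heading 345 -> 273
LT 30: heading 273 -> 303
Final: pos=(5,-47), heading=303, 3 segment(s) drawn

Start position: (5, -7)
Final position: (5, -47)
Distance = 40; >= 1e-6 -> NOT closed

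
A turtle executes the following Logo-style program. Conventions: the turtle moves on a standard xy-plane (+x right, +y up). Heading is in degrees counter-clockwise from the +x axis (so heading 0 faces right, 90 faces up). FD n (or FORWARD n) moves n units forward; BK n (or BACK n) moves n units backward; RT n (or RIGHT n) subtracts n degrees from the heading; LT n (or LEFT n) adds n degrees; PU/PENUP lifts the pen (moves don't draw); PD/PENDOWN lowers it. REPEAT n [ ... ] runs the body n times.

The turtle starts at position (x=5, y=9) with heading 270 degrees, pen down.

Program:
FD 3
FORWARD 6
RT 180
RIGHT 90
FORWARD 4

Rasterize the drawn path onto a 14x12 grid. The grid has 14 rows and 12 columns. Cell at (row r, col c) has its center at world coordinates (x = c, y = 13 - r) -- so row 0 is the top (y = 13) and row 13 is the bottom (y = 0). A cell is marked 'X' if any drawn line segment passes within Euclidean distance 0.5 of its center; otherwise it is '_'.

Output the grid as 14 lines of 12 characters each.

Answer: ____________
____________
____________
____________
_____X______
_____X______
_____X______
_____X______
_____X______
_____X______
_____X______
_____X______
_____X______
_____XXXXX__

Derivation:
Segment 0: (5,9) -> (5,6)
Segment 1: (5,6) -> (5,0)
Segment 2: (5,0) -> (9,0)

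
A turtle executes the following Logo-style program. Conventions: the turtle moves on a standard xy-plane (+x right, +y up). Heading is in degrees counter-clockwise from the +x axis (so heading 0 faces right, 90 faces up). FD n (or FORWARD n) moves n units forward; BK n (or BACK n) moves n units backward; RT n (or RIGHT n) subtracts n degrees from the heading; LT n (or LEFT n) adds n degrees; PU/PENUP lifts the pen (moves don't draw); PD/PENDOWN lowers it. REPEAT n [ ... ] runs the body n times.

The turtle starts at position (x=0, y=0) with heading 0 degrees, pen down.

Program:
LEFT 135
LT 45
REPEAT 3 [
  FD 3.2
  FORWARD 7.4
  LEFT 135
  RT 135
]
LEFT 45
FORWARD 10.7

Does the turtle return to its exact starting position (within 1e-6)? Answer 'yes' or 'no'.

Answer: no

Derivation:
Executing turtle program step by step:
Start: pos=(0,0), heading=0, pen down
LT 135: heading 0 -> 135
LT 45: heading 135 -> 180
REPEAT 3 [
  -- iteration 1/3 --
  FD 3.2: (0,0) -> (-3.2,0) [heading=180, draw]
  FD 7.4: (-3.2,0) -> (-10.6,0) [heading=180, draw]
  LT 135: heading 180 -> 315
  RT 135: heading 315 -> 180
  -- iteration 2/3 --
  FD 3.2: (-10.6,0) -> (-13.8,0) [heading=180, draw]
  FD 7.4: (-13.8,0) -> (-21.2,0) [heading=180, draw]
  LT 135: heading 180 -> 315
  RT 135: heading 315 -> 180
  -- iteration 3/3 --
  FD 3.2: (-21.2,0) -> (-24.4,0) [heading=180, draw]
  FD 7.4: (-24.4,0) -> (-31.8,0) [heading=180, draw]
  LT 135: heading 180 -> 315
  RT 135: heading 315 -> 180
]
LT 45: heading 180 -> 225
FD 10.7: (-31.8,0) -> (-39.366,-7.566) [heading=225, draw]
Final: pos=(-39.366,-7.566), heading=225, 7 segment(s) drawn

Start position: (0, 0)
Final position: (-39.366, -7.566)
Distance = 40.087; >= 1e-6 -> NOT closed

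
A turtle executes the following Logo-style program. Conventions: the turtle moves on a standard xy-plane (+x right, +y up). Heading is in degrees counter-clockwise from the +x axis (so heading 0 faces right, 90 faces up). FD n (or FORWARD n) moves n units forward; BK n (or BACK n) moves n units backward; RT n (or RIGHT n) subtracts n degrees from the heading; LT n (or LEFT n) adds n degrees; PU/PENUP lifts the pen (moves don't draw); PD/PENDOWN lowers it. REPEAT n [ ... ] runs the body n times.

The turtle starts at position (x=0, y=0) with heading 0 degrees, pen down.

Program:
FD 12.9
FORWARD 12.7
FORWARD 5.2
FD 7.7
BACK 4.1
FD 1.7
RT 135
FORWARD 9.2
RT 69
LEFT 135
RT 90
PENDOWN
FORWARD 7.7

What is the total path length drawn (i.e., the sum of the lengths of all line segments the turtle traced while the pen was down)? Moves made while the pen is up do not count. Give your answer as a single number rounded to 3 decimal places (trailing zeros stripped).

Answer: 61.2

Derivation:
Executing turtle program step by step:
Start: pos=(0,0), heading=0, pen down
FD 12.9: (0,0) -> (12.9,0) [heading=0, draw]
FD 12.7: (12.9,0) -> (25.6,0) [heading=0, draw]
FD 5.2: (25.6,0) -> (30.8,0) [heading=0, draw]
FD 7.7: (30.8,0) -> (38.5,0) [heading=0, draw]
BK 4.1: (38.5,0) -> (34.4,0) [heading=0, draw]
FD 1.7: (34.4,0) -> (36.1,0) [heading=0, draw]
RT 135: heading 0 -> 225
FD 9.2: (36.1,0) -> (29.595,-6.505) [heading=225, draw]
RT 69: heading 225 -> 156
LT 135: heading 156 -> 291
RT 90: heading 291 -> 201
PD: pen down
FD 7.7: (29.595,-6.505) -> (22.406,-9.265) [heading=201, draw]
Final: pos=(22.406,-9.265), heading=201, 8 segment(s) drawn

Segment lengths:
  seg 1: (0,0) -> (12.9,0), length = 12.9
  seg 2: (12.9,0) -> (25.6,0), length = 12.7
  seg 3: (25.6,0) -> (30.8,0), length = 5.2
  seg 4: (30.8,0) -> (38.5,0), length = 7.7
  seg 5: (38.5,0) -> (34.4,0), length = 4.1
  seg 6: (34.4,0) -> (36.1,0), length = 1.7
  seg 7: (36.1,0) -> (29.595,-6.505), length = 9.2
  seg 8: (29.595,-6.505) -> (22.406,-9.265), length = 7.7
Total = 61.2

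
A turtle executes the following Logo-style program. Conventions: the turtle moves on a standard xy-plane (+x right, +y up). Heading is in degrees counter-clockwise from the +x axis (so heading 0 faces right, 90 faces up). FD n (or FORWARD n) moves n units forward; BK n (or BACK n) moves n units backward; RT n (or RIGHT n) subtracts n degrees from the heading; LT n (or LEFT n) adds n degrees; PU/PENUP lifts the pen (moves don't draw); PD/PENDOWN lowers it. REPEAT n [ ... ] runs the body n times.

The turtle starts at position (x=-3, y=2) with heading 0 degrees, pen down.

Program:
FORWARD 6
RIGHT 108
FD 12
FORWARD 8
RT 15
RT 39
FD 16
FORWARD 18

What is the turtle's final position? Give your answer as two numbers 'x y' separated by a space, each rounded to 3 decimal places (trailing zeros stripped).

Answer: -35.516 -27.528

Derivation:
Executing turtle program step by step:
Start: pos=(-3,2), heading=0, pen down
FD 6: (-3,2) -> (3,2) [heading=0, draw]
RT 108: heading 0 -> 252
FD 12: (3,2) -> (-0.708,-9.413) [heading=252, draw]
FD 8: (-0.708,-9.413) -> (-3.18,-17.021) [heading=252, draw]
RT 15: heading 252 -> 237
RT 39: heading 237 -> 198
FD 16: (-3.18,-17.021) -> (-18.397,-21.965) [heading=198, draw]
FD 18: (-18.397,-21.965) -> (-35.516,-27.528) [heading=198, draw]
Final: pos=(-35.516,-27.528), heading=198, 5 segment(s) drawn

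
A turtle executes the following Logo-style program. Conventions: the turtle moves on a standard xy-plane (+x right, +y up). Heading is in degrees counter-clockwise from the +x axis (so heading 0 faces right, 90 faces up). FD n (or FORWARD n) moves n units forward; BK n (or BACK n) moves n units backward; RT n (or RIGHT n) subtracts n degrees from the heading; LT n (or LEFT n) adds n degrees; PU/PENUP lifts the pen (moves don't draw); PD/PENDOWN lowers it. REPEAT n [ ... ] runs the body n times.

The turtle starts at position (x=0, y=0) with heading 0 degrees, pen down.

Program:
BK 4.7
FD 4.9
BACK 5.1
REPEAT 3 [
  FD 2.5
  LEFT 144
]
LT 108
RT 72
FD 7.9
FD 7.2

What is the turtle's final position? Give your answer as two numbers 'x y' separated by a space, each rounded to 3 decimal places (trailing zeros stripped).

Executing turtle program step by step:
Start: pos=(0,0), heading=0, pen down
BK 4.7: (0,0) -> (-4.7,0) [heading=0, draw]
FD 4.9: (-4.7,0) -> (0.2,0) [heading=0, draw]
BK 5.1: (0.2,0) -> (-4.9,0) [heading=0, draw]
REPEAT 3 [
  -- iteration 1/3 --
  FD 2.5: (-4.9,0) -> (-2.4,0) [heading=0, draw]
  LT 144: heading 0 -> 144
  -- iteration 2/3 --
  FD 2.5: (-2.4,0) -> (-4.423,1.469) [heading=144, draw]
  LT 144: heading 144 -> 288
  -- iteration 3/3 --
  FD 2.5: (-4.423,1.469) -> (-3.65,-0.908) [heading=288, draw]
  LT 144: heading 288 -> 72
]
LT 108: heading 72 -> 180
RT 72: heading 180 -> 108
FD 7.9: (-3.65,-0.908) -> (-6.091,6.605) [heading=108, draw]
FD 7.2: (-6.091,6.605) -> (-8.316,13.453) [heading=108, draw]
Final: pos=(-8.316,13.453), heading=108, 8 segment(s) drawn

Answer: -8.316 13.453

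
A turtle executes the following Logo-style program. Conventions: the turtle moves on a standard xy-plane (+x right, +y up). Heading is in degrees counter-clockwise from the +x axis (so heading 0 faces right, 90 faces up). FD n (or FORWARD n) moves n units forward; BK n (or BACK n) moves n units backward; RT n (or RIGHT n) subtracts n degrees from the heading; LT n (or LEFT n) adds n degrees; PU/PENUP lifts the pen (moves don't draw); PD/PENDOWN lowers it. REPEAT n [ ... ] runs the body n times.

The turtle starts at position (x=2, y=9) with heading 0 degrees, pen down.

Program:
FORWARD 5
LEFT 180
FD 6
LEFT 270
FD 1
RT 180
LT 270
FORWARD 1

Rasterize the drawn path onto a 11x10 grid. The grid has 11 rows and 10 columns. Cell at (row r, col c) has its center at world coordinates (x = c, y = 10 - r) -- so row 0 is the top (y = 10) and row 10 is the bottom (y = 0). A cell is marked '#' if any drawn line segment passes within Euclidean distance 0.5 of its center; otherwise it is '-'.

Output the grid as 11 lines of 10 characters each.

Answer: ##--------
-#######--
----------
----------
----------
----------
----------
----------
----------
----------
----------

Derivation:
Segment 0: (2,9) -> (7,9)
Segment 1: (7,9) -> (1,9)
Segment 2: (1,9) -> (1,10)
Segment 3: (1,10) -> (0,10)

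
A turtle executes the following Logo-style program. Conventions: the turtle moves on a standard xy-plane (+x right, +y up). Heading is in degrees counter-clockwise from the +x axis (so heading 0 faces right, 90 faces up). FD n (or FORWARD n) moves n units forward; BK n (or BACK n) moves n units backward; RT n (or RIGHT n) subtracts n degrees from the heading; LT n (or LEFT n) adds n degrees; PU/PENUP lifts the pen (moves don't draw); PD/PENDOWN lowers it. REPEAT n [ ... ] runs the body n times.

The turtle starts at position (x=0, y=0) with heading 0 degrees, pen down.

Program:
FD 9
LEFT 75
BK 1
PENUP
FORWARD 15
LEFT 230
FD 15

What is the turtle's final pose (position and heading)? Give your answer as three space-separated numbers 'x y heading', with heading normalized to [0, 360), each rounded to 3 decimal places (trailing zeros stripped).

Answer: 21.227 1.236 305

Derivation:
Executing turtle program step by step:
Start: pos=(0,0), heading=0, pen down
FD 9: (0,0) -> (9,0) [heading=0, draw]
LT 75: heading 0 -> 75
BK 1: (9,0) -> (8.741,-0.966) [heading=75, draw]
PU: pen up
FD 15: (8.741,-0.966) -> (12.623,13.523) [heading=75, move]
LT 230: heading 75 -> 305
FD 15: (12.623,13.523) -> (21.227,1.236) [heading=305, move]
Final: pos=(21.227,1.236), heading=305, 2 segment(s) drawn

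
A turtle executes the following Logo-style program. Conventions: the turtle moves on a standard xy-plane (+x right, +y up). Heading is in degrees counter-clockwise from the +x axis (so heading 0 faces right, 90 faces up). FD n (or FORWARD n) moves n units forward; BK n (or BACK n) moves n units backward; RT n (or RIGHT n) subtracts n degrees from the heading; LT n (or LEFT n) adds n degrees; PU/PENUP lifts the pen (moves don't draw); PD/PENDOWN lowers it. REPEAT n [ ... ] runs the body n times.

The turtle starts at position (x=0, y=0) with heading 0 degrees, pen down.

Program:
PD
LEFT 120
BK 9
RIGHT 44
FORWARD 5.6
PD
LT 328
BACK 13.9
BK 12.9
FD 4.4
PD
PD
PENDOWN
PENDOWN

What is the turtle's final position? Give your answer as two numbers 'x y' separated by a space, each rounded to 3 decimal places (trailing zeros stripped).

Answer: -10.258 -17.921

Derivation:
Executing turtle program step by step:
Start: pos=(0,0), heading=0, pen down
PD: pen down
LT 120: heading 0 -> 120
BK 9: (0,0) -> (4.5,-7.794) [heading=120, draw]
RT 44: heading 120 -> 76
FD 5.6: (4.5,-7.794) -> (5.855,-2.361) [heading=76, draw]
PD: pen down
LT 328: heading 76 -> 44
BK 13.9: (5.855,-2.361) -> (-4.144,-12.016) [heading=44, draw]
BK 12.9: (-4.144,-12.016) -> (-13.424,-20.977) [heading=44, draw]
FD 4.4: (-13.424,-20.977) -> (-10.258,-17.921) [heading=44, draw]
PD: pen down
PD: pen down
PD: pen down
PD: pen down
Final: pos=(-10.258,-17.921), heading=44, 5 segment(s) drawn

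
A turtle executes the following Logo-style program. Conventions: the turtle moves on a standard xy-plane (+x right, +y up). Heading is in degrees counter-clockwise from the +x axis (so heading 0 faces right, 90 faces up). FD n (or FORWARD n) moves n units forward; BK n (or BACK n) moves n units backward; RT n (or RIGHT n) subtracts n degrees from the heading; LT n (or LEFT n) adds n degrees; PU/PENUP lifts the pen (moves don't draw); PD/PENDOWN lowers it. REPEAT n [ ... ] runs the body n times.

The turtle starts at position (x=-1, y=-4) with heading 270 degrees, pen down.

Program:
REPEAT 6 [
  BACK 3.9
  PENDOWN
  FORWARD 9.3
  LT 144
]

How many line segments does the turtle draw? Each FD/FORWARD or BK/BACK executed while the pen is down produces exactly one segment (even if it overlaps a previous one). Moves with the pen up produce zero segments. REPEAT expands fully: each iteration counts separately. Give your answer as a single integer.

Answer: 12

Derivation:
Executing turtle program step by step:
Start: pos=(-1,-4), heading=270, pen down
REPEAT 6 [
  -- iteration 1/6 --
  BK 3.9: (-1,-4) -> (-1,-0.1) [heading=270, draw]
  PD: pen down
  FD 9.3: (-1,-0.1) -> (-1,-9.4) [heading=270, draw]
  LT 144: heading 270 -> 54
  -- iteration 2/6 --
  BK 3.9: (-1,-9.4) -> (-3.292,-12.555) [heading=54, draw]
  PD: pen down
  FD 9.3: (-3.292,-12.555) -> (2.174,-5.031) [heading=54, draw]
  LT 144: heading 54 -> 198
  -- iteration 3/6 --
  BK 3.9: (2.174,-5.031) -> (5.883,-3.826) [heading=198, draw]
  PD: pen down
  FD 9.3: (5.883,-3.826) -> (-2.962,-6.7) [heading=198, draw]
  LT 144: heading 198 -> 342
  -- iteration 4/6 --
  BK 3.9: (-2.962,-6.7) -> (-6.671,-5.495) [heading=342, draw]
  PD: pen down
  FD 9.3: (-6.671,-5.495) -> (2.174,-8.369) [heading=342, draw]
  LT 144: heading 342 -> 126
  -- iteration 5/6 --
  BK 3.9: (2.174,-8.369) -> (4.466,-11.524) [heading=126, draw]
  PD: pen down
  FD 9.3: (4.466,-11.524) -> (-1,-4) [heading=126, draw]
  LT 144: heading 126 -> 270
  -- iteration 6/6 --
  BK 3.9: (-1,-4) -> (-1,-0.1) [heading=270, draw]
  PD: pen down
  FD 9.3: (-1,-0.1) -> (-1,-9.4) [heading=270, draw]
  LT 144: heading 270 -> 54
]
Final: pos=(-1,-9.4), heading=54, 12 segment(s) drawn
Segments drawn: 12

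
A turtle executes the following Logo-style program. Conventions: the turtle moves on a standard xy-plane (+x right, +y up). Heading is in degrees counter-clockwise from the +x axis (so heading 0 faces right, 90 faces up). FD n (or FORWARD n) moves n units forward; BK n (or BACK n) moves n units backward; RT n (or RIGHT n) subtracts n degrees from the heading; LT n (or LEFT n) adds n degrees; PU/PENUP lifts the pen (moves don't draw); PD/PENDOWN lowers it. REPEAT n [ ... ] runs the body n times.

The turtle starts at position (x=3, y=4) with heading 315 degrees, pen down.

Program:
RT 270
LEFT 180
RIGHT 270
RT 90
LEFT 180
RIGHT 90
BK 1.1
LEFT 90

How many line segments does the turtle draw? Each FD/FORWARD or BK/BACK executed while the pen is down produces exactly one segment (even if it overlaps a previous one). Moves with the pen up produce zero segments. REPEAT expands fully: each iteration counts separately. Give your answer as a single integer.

Answer: 1

Derivation:
Executing turtle program step by step:
Start: pos=(3,4), heading=315, pen down
RT 270: heading 315 -> 45
LT 180: heading 45 -> 225
RT 270: heading 225 -> 315
RT 90: heading 315 -> 225
LT 180: heading 225 -> 45
RT 90: heading 45 -> 315
BK 1.1: (3,4) -> (2.222,4.778) [heading=315, draw]
LT 90: heading 315 -> 45
Final: pos=(2.222,4.778), heading=45, 1 segment(s) drawn
Segments drawn: 1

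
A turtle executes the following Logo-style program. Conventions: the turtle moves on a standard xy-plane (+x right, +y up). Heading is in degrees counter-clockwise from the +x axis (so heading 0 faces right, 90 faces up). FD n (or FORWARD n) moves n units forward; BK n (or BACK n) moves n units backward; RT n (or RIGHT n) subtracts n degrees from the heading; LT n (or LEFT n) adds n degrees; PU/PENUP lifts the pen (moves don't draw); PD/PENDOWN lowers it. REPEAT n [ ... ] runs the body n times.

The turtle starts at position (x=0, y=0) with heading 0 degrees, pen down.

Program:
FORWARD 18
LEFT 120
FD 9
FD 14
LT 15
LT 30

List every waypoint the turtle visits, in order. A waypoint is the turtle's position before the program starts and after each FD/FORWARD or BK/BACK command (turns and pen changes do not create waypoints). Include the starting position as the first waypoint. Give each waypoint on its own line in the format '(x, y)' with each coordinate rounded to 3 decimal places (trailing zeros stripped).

Executing turtle program step by step:
Start: pos=(0,0), heading=0, pen down
FD 18: (0,0) -> (18,0) [heading=0, draw]
LT 120: heading 0 -> 120
FD 9: (18,0) -> (13.5,7.794) [heading=120, draw]
FD 14: (13.5,7.794) -> (6.5,19.919) [heading=120, draw]
LT 15: heading 120 -> 135
LT 30: heading 135 -> 165
Final: pos=(6.5,19.919), heading=165, 3 segment(s) drawn
Waypoints (4 total):
(0, 0)
(18, 0)
(13.5, 7.794)
(6.5, 19.919)

Answer: (0, 0)
(18, 0)
(13.5, 7.794)
(6.5, 19.919)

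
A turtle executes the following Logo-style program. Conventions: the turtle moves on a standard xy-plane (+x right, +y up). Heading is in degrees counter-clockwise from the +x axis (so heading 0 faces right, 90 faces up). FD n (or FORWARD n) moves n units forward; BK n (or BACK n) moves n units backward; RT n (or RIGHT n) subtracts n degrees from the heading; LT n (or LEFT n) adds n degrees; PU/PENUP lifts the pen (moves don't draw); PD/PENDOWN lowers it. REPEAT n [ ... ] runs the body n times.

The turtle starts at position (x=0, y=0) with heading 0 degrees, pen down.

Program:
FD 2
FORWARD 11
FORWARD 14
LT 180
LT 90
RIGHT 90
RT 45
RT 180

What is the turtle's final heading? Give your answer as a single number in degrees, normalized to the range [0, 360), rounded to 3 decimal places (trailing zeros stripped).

Executing turtle program step by step:
Start: pos=(0,0), heading=0, pen down
FD 2: (0,0) -> (2,0) [heading=0, draw]
FD 11: (2,0) -> (13,0) [heading=0, draw]
FD 14: (13,0) -> (27,0) [heading=0, draw]
LT 180: heading 0 -> 180
LT 90: heading 180 -> 270
RT 90: heading 270 -> 180
RT 45: heading 180 -> 135
RT 180: heading 135 -> 315
Final: pos=(27,0), heading=315, 3 segment(s) drawn

Answer: 315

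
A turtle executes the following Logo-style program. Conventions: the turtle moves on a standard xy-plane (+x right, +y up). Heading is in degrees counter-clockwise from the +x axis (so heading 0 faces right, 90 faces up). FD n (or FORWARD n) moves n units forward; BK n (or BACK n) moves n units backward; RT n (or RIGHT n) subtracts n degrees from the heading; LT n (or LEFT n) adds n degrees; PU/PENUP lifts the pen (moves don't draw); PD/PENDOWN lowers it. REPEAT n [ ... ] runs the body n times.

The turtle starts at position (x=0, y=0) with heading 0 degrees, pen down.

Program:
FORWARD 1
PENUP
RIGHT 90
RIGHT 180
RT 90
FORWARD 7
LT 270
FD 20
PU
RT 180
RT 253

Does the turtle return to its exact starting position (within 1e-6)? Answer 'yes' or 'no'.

Answer: no

Derivation:
Executing turtle program step by step:
Start: pos=(0,0), heading=0, pen down
FD 1: (0,0) -> (1,0) [heading=0, draw]
PU: pen up
RT 90: heading 0 -> 270
RT 180: heading 270 -> 90
RT 90: heading 90 -> 0
FD 7: (1,0) -> (8,0) [heading=0, move]
LT 270: heading 0 -> 270
FD 20: (8,0) -> (8,-20) [heading=270, move]
PU: pen up
RT 180: heading 270 -> 90
RT 253: heading 90 -> 197
Final: pos=(8,-20), heading=197, 1 segment(s) drawn

Start position: (0, 0)
Final position: (8, -20)
Distance = 21.541; >= 1e-6 -> NOT closed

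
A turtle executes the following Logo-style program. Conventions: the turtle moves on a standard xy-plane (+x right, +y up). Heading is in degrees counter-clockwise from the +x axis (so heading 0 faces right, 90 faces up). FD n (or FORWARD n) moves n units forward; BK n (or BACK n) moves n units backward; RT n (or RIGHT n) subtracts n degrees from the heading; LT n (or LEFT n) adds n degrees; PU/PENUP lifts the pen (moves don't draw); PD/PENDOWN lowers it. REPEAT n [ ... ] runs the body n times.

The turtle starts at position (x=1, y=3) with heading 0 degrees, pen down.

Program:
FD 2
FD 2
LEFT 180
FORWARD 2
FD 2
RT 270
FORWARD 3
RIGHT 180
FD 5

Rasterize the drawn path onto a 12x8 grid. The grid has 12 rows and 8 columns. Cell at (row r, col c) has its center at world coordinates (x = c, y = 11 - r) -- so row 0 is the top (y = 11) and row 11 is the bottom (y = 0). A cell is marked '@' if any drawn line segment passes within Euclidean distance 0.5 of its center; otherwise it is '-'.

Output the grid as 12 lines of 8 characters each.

Segment 0: (1,3) -> (3,3)
Segment 1: (3,3) -> (5,3)
Segment 2: (5,3) -> (3,3)
Segment 3: (3,3) -> (1,3)
Segment 4: (1,3) -> (1,0)
Segment 5: (1,0) -> (1,5)

Answer: --------
--------
--------
--------
--------
--------
-@------
-@------
-@@@@@--
-@------
-@------
-@------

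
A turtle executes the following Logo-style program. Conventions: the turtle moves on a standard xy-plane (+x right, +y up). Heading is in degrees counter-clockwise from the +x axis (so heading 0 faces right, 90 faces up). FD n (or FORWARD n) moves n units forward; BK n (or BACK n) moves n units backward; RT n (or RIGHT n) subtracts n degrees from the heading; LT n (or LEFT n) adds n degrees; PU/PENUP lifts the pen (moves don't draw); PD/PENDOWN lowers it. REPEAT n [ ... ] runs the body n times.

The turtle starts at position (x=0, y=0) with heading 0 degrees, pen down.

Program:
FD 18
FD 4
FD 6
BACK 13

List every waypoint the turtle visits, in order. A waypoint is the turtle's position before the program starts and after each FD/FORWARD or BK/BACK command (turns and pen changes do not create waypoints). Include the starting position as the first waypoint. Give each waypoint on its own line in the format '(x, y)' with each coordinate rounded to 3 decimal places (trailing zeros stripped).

Executing turtle program step by step:
Start: pos=(0,0), heading=0, pen down
FD 18: (0,0) -> (18,0) [heading=0, draw]
FD 4: (18,0) -> (22,0) [heading=0, draw]
FD 6: (22,0) -> (28,0) [heading=0, draw]
BK 13: (28,0) -> (15,0) [heading=0, draw]
Final: pos=(15,0), heading=0, 4 segment(s) drawn
Waypoints (5 total):
(0, 0)
(18, 0)
(22, 0)
(28, 0)
(15, 0)

Answer: (0, 0)
(18, 0)
(22, 0)
(28, 0)
(15, 0)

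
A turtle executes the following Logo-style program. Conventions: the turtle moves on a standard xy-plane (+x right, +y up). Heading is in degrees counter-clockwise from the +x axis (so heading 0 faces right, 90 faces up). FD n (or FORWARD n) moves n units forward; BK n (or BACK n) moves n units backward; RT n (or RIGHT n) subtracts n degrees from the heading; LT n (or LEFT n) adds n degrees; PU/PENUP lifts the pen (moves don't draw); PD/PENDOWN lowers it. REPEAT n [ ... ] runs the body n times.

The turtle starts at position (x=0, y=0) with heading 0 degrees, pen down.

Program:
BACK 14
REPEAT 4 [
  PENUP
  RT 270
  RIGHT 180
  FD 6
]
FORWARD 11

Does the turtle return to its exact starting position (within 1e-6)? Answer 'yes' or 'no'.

Executing turtle program step by step:
Start: pos=(0,0), heading=0, pen down
BK 14: (0,0) -> (-14,0) [heading=0, draw]
REPEAT 4 [
  -- iteration 1/4 --
  PU: pen up
  RT 270: heading 0 -> 90
  RT 180: heading 90 -> 270
  FD 6: (-14,0) -> (-14,-6) [heading=270, move]
  -- iteration 2/4 --
  PU: pen up
  RT 270: heading 270 -> 0
  RT 180: heading 0 -> 180
  FD 6: (-14,-6) -> (-20,-6) [heading=180, move]
  -- iteration 3/4 --
  PU: pen up
  RT 270: heading 180 -> 270
  RT 180: heading 270 -> 90
  FD 6: (-20,-6) -> (-20,0) [heading=90, move]
  -- iteration 4/4 --
  PU: pen up
  RT 270: heading 90 -> 180
  RT 180: heading 180 -> 0
  FD 6: (-20,0) -> (-14,0) [heading=0, move]
]
FD 11: (-14,0) -> (-3,0) [heading=0, move]
Final: pos=(-3,0), heading=0, 1 segment(s) drawn

Start position: (0, 0)
Final position: (-3, 0)
Distance = 3; >= 1e-6 -> NOT closed

Answer: no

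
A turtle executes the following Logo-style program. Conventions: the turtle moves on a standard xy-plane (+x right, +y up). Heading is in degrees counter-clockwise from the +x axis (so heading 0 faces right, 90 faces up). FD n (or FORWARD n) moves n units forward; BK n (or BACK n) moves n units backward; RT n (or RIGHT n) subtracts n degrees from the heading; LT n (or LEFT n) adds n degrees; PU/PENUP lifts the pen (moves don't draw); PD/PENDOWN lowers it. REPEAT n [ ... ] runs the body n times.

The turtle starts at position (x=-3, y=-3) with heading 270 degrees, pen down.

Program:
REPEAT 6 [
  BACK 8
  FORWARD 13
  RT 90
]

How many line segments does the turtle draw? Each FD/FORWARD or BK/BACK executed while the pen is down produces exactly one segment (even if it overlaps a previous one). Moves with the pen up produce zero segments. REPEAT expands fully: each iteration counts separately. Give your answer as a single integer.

Executing turtle program step by step:
Start: pos=(-3,-3), heading=270, pen down
REPEAT 6 [
  -- iteration 1/6 --
  BK 8: (-3,-3) -> (-3,5) [heading=270, draw]
  FD 13: (-3,5) -> (-3,-8) [heading=270, draw]
  RT 90: heading 270 -> 180
  -- iteration 2/6 --
  BK 8: (-3,-8) -> (5,-8) [heading=180, draw]
  FD 13: (5,-8) -> (-8,-8) [heading=180, draw]
  RT 90: heading 180 -> 90
  -- iteration 3/6 --
  BK 8: (-8,-8) -> (-8,-16) [heading=90, draw]
  FD 13: (-8,-16) -> (-8,-3) [heading=90, draw]
  RT 90: heading 90 -> 0
  -- iteration 4/6 --
  BK 8: (-8,-3) -> (-16,-3) [heading=0, draw]
  FD 13: (-16,-3) -> (-3,-3) [heading=0, draw]
  RT 90: heading 0 -> 270
  -- iteration 5/6 --
  BK 8: (-3,-3) -> (-3,5) [heading=270, draw]
  FD 13: (-3,5) -> (-3,-8) [heading=270, draw]
  RT 90: heading 270 -> 180
  -- iteration 6/6 --
  BK 8: (-3,-8) -> (5,-8) [heading=180, draw]
  FD 13: (5,-8) -> (-8,-8) [heading=180, draw]
  RT 90: heading 180 -> 90
]
Final: pos=(-8,-8), heading=90, 12 segment(s) drawn
Segments drawn: 12

Answer: 12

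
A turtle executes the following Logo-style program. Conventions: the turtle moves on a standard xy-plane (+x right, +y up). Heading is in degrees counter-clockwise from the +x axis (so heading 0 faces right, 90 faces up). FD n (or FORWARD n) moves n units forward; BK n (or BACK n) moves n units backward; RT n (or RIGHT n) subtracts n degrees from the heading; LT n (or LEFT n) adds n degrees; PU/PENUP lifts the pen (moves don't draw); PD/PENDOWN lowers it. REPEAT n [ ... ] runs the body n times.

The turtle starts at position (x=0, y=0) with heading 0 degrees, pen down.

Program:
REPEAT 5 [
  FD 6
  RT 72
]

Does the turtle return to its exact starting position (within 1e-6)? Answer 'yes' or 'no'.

Executing turtle program step by step:
Start: pos=(0,0), heading=0, pen down
REPEAT 5 [
  -- iteration 1/5 --
  FD 6: (0,0) -> (6,0) [heading=0, draw]
  RT 72: heading 0 -> 288
  -- iteration 2/5 --
  FD 6: (6,0) -> (7.854,-5.706) [heading=288, draw]
  RT 72: heading 288 -> 216
  -- iteration 3/5 --
  FD 6: (7.854,-5.706) -> (3,-9.233) [heading=216, draw]
  RT 72: heading 216 -> 144
  -- iteration 4/5 --
  FD 6: (3,-9.233) -> (-1.854,-5.706) [heading=144, draw]
  RT 72: heading 144 -> 72
  -- iteration 5/5 --
  FD 6: (-1.854,-5.706) -> (0,0) [heading=72, draw]
  RT 72: heading 72 -> 0
]
Final: pos=(0,0), heading=0, 5 segment(s) drawn

Start position: (0, 0)
Final position: (0, 0)
Distance = 0; < 1e-6 -> CLOSED

Answer: yes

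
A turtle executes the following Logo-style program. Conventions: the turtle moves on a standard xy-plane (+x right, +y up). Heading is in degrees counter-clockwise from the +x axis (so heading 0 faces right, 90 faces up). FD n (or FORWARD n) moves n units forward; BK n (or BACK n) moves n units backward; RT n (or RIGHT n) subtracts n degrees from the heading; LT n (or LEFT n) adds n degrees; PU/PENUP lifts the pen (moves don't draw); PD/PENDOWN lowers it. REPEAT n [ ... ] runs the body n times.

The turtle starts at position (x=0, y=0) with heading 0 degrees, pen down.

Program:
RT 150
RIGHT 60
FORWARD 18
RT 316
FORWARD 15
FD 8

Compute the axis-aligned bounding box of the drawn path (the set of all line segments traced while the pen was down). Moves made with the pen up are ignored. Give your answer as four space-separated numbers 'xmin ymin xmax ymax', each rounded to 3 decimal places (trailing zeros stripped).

Executing turtle program step by step:
Start: pos=(0,0), heading=0, pen down
RT 150: heading 0 -> 210
RT 60: heading 210 -> 150
FD 18: (0,0) -> (-15.588,9) [heading=150, draw]
RT 316: heading 150 -> 194
FD 15: (-15.588,9) -> (-30.143,5.371) [heading=194, draw]
FD 8: (-30.143,5.371) -> (-37.905,3.436) [heading=194, draw]
Final: pos=(-37.905,3.436), heading=194, 3 segment(s) drawn

Segment endpoints: x in {-37.905, -30.143, -15.588, 0}, y in {0, 3.436, 5.371, 9}
xmin=-37.905, ymin=0, xmax=0, ymax=9

Answer: -37.905 0 0 9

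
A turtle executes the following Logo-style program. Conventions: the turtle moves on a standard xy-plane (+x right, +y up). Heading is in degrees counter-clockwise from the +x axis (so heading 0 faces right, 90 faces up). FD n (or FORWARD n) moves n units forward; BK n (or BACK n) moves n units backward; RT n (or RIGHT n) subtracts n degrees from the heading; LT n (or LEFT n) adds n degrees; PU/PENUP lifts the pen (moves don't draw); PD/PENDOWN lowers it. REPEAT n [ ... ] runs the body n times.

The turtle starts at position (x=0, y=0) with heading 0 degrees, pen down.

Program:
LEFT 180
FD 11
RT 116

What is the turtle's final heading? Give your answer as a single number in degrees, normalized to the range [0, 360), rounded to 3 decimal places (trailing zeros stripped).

Executing turtle program step by step:
Start: pos=(0,0), heading=0, pen down
LT 180: heading 0 -> 180
FD 11: (0,0) -> (-11,0) [heading=180, draw]
RT 116: heading 180 -> 64
Final: pos=(-11,0), heading=64, 1 segment(s) drawn

Answer: 64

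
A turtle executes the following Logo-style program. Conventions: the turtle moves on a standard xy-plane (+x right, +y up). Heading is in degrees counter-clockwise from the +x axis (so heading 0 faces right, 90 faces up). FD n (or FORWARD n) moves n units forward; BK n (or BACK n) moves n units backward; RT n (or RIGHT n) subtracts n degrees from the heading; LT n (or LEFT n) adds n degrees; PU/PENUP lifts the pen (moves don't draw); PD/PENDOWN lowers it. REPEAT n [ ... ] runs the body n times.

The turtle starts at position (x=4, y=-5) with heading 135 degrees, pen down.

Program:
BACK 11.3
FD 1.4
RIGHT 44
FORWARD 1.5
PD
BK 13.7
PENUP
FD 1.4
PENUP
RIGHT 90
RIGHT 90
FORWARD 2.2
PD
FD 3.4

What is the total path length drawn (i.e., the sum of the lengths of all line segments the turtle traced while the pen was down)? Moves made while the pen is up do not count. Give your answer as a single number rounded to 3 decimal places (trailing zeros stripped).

Executing turtle program step by step:
Start: pos=(4,-5), heading=135, pen down
BK 11.3: (4,-5) -> (11.99,-12.99) [heading=135, draw]
FD 1.4: (11.99,-12.99) -> (11,-12) [heading=135, draw]
RT 44: heading 135 -> 91
FD 1.5: (11,-12) -> (10.974,-10.501) [heading=91, draw]
PD: pen down
BK 13.7: (10.974,-10.501) -> (11.213,-24.198) [heading=91, draw]
PU: pen up
FD 1.4: (11.213,-24.198) -> (11.189,-22.799) [heading=91, move]
PU: pen up
RT 90: heading 91 -> 1
RT 90: heading 1 -> 271
FD 2.2: (11.189,-22.799) -> (11.227,-24.998) [heading=271, move]
PD: pen down
FD 3.4: (11.227,-24.998) -> (11.287,-28.398) [heading=271, draw]
Final: pos=(11.287,-28.398), heading=271, 5 segment(s) drawn

Segment lengths:
  seg 1: (4,-5) -> (11.99,-12.99), length = 11.3
  seg 2: (11.99,-12.99) -> (11,-12), length = 1.4
  seg 3: (11,-12) -> (10.974,-10.501), length = 1.5
  seg 4: (10.974,-10.501) -> (11.213,-24.198), length = 13.7
  seg 5: (11.227,-24.998) -> (11.287,-28.398), length = 3.4
Total = 31.3

Answer: 31.3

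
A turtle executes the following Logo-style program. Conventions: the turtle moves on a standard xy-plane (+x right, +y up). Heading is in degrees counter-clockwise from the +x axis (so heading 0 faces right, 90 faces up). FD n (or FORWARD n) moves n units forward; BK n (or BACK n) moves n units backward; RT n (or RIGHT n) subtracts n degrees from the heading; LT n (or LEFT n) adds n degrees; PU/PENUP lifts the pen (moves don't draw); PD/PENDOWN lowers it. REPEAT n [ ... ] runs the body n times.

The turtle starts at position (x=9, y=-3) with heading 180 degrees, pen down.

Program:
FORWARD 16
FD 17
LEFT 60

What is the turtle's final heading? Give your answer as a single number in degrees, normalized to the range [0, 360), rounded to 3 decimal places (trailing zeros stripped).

Executing turtle program step by step:
Start: pos=(9,-3), heading=180, pen down
FD 16: (9,-3) -> (-7,-3) [heading=180, draw]
FD 17: (-7,-3) -> (-24,-3) [heading=180, draw]
LT 60: heading 180 -> 240
Final: pos=(-24,-3), heading=240, 2 segment(s) drawn

Answer: 240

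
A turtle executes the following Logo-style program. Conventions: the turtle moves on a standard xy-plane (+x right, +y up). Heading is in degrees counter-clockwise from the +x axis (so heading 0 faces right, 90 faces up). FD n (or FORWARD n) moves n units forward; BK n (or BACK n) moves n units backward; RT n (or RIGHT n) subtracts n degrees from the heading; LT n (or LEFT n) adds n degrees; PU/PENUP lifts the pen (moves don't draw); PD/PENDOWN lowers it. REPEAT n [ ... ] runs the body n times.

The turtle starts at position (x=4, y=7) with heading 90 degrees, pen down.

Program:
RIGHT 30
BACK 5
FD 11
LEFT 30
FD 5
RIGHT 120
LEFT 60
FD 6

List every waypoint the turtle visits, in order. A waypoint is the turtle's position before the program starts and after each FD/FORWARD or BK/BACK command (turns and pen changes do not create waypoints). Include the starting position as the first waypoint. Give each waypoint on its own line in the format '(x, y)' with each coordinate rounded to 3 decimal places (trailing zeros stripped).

Executing turtle program step by step:
Start: pos=(4,7), heading=90, pen down
RT 30: heading 90 -> 60
BK 5: (4,7) -> (1.5,2.67) [heading=60, draw]
FD 11: (1.5,2.67) -> (7,12.196) [heading=60, draw]
LT 30: heading 60 -> 90
FD 5: (7,12.196) -> (7,17.196) [heading=90, draw]
RT 120: heading 90 -> 330
LT 60: heading 330 -> 30
FD 6: (7,17.196) -> (12.196,20.196) [heading=30, draw]
Final: pos=(12.196,20.196), heading=30, 4 segment(s) drawn
Waypoints (5 total):
(4, 7)
(1.5, 2.67)
(7, 12.196)
(7, 17.196)
(12.196, 20.196)

Answer: (4, 7)
(1.5, 2.67)
(7, 12.196)
(7, 17.196)
(12.196, 20.196)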